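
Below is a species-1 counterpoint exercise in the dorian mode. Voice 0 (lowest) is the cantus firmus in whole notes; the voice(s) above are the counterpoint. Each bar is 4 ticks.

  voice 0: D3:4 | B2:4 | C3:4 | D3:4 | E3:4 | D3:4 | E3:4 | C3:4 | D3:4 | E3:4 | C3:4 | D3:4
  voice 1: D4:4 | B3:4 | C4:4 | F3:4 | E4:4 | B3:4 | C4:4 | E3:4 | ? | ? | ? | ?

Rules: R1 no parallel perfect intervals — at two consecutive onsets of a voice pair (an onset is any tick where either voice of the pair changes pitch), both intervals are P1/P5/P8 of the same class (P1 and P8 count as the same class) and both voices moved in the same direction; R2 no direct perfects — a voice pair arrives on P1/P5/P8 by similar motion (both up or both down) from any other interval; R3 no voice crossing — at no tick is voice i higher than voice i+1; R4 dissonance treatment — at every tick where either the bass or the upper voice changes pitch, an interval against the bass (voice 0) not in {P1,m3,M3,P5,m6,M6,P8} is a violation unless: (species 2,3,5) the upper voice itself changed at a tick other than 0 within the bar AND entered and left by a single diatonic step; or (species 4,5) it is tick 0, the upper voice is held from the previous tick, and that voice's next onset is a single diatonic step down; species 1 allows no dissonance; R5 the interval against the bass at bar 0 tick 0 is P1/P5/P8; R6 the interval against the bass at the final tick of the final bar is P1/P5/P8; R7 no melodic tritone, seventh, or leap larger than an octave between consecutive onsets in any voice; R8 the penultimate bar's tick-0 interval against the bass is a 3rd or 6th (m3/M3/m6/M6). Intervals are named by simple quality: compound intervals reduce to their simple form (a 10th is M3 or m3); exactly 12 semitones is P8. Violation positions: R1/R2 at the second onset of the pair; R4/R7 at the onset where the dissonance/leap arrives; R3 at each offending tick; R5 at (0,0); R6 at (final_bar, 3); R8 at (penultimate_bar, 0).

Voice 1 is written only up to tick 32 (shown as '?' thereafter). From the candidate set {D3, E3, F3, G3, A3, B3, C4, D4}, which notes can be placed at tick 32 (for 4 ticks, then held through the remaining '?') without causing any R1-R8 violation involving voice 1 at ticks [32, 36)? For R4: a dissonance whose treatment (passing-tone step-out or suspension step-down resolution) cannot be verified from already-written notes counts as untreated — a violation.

{B3, D3, F3}

D3: legal
E3: violates R4
F3: legal
G3: violates R4
A3: violates R2
B3: legal
C4: violates R4
D4: violates R2,R7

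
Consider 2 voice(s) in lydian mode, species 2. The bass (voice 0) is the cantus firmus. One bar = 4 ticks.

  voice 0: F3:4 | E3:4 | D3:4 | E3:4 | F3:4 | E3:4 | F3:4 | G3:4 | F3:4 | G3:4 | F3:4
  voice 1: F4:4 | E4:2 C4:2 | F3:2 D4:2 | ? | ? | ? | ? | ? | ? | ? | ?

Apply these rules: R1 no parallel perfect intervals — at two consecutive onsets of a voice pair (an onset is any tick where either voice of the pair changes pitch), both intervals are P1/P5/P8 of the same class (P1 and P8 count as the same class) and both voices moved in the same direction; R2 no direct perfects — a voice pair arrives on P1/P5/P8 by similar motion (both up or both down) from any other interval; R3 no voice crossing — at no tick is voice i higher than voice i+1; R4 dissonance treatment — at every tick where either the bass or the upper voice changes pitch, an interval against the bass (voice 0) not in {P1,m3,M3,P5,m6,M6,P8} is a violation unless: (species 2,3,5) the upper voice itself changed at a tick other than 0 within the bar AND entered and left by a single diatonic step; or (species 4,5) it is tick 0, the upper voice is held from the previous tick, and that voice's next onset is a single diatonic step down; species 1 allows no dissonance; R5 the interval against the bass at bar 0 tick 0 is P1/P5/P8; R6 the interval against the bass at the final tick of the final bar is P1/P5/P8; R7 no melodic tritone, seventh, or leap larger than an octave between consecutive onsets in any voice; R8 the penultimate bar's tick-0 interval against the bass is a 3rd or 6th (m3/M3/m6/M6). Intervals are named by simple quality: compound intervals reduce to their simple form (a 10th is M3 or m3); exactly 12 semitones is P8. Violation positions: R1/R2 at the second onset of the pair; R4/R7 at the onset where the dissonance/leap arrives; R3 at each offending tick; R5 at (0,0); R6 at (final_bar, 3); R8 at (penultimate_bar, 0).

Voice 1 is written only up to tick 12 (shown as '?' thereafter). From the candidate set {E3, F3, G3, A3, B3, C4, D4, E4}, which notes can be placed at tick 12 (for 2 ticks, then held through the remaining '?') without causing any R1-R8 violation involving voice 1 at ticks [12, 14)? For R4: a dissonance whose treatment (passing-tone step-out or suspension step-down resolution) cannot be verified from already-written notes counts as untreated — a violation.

E3: violates R7
F3: violates R4
G3: legal
A3: violates R4
B3: legal
C4: legal
D4: violates R4
E4: violates R1

{B3, C4, G3}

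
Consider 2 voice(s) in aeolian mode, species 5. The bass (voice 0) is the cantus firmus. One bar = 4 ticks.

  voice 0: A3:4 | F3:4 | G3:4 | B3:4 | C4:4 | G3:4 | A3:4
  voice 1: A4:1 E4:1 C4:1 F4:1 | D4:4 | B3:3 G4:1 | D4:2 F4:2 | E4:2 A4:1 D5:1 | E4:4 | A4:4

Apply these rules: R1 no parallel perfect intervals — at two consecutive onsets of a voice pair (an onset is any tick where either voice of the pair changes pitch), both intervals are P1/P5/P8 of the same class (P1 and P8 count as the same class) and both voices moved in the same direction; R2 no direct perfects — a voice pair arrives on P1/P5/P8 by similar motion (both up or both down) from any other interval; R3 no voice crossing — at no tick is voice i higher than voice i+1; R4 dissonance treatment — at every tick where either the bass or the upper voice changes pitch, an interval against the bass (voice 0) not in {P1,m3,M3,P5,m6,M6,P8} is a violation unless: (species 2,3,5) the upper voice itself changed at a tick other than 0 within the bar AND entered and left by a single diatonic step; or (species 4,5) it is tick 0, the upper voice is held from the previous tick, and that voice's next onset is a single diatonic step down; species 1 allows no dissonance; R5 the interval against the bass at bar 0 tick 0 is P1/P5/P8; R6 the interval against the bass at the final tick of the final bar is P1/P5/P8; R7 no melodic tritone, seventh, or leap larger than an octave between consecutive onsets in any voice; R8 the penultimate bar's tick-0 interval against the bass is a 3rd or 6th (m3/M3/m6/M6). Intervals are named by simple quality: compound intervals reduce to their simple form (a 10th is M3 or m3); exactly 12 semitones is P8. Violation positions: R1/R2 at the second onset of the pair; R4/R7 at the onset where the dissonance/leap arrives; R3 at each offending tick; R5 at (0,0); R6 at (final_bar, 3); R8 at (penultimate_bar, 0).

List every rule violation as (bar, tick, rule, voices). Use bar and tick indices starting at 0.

(3, 2, R4, (0, 1))
(4, 3, R4, (0, 1))
(5, 0, R7, (1,))
(6, 0, R2, (0, 1))

bar 0: v0=A3 v1=A4 downbeat P8
bar 1: v0=F3 v1=D4 downbeat M6
bar 2: v0=G3 v1=B3 downbeat M3
bar 3: v0=B3 v1=D4 downbeat m3
bar 4: v0=C4 v1=E4 downbeat M3
bar 5: v0=G3 v1=E4 downbeat M6
bar 6: v0=A3 v1=A4 downbeat P8
  -> R4 @ bar 3 tick 2 v(0, 1): B3/F4 TT untreated
  -> R4 @ bar 4 tick 3 v(0, 1): C4/D5 M2 untreated
  -> R7 @ bar 5 tick 0 v(1,): D5->E4 leap 10st
  -> R2 @ bar 6 tick 0 v(0, 1): G3/E4 M6 -> A3/A4 P8 similar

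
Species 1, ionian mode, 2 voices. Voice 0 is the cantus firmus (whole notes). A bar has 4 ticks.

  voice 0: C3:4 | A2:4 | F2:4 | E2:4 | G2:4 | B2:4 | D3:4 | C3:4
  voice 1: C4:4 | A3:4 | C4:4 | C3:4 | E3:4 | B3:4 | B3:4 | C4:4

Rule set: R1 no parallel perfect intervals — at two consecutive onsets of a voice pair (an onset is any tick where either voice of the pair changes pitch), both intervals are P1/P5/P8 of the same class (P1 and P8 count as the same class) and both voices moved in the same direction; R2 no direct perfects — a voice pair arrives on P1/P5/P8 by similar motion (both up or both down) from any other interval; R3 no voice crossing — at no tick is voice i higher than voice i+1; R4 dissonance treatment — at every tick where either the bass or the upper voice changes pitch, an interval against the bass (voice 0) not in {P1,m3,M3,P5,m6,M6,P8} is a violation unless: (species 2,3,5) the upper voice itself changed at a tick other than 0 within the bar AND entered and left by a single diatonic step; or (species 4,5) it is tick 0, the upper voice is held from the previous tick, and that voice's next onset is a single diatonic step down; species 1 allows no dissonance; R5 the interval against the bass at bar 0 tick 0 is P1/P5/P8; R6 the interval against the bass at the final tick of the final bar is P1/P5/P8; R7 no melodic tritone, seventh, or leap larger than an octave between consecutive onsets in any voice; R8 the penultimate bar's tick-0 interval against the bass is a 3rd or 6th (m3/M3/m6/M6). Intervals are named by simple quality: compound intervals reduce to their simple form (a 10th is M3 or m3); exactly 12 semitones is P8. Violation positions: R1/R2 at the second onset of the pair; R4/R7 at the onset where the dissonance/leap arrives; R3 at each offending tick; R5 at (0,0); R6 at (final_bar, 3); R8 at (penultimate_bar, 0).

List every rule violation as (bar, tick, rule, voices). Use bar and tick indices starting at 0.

bar 0: v0=C3 v1=C4 downbeat P8
bar 1: v0=A2 v1=A3 downbeat P8
bar 2: v0=F2 v1=C4 downbeat P5
bar 3: v0=E2 v1=C3 downbeat m6
bar 4: v0=G2 v1=E3 downbeat M6
bar 5: v0=B2 v1=B3 downbeat P8
bar 6: v0=D3 v1=B3 downbeat M6
bar 7: v0=C3 v1=C4 downbeat P8
  -> R1 @ bar 1 tick 0 v(0, 1): C3/C4 P8 -> A2/A3 P8 similar
  -> R2 @ bar 5 tick 0 v(0, 1): G2/E3 M6 -> B2/B3 P8 similar

(1, 0, R1, (0, 1))
(5, 0, R2, (0, 1))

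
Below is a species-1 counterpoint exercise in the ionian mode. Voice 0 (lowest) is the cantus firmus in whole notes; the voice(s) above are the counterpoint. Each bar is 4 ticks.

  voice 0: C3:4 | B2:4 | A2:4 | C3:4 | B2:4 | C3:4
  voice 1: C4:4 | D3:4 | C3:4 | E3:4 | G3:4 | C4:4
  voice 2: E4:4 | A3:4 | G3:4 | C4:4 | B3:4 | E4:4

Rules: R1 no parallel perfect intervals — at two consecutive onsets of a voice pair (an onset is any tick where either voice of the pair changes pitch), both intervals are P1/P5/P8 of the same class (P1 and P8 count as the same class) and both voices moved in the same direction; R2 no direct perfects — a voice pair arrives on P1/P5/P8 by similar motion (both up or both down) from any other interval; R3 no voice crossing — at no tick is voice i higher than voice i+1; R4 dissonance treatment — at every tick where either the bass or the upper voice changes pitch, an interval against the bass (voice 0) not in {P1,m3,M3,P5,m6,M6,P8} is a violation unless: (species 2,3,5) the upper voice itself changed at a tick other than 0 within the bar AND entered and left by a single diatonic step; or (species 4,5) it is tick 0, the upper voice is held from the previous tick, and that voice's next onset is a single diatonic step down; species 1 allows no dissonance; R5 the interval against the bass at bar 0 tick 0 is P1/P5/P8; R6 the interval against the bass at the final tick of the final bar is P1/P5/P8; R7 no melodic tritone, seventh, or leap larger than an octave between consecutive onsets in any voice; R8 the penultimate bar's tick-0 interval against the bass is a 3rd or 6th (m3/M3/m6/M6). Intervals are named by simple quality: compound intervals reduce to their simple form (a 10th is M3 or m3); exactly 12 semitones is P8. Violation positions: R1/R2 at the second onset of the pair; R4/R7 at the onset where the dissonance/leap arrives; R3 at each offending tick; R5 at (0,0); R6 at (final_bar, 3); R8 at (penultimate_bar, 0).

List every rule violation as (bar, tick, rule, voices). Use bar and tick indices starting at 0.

bar 0: v0=C3 v1=C4 v2=E4 downbeat M3
bar 1: v0=B2 v1=D3 v2=A3 downbeat m7
bar 2: v0=A2 v1=C3 v2=G3 downbeat m7
bar 3: v0=C3 v1=E3 v2=C4 downbeat P8
bar 4: v0=B2 v1=G3 v2=B3 downbeat P8
bar 5: v0=C3 v1=C4 v2=E4 downbeat M3
  -> R5 @ bar 0 tick 0 v(0, 2): opens on M3
  -> R2 @ bar 1 tick 0 v(1, 2): C4/E4 M3 -> D3/A3 P5 similar
  -> R4 @ bar 1 tick 0 v(0, 2): B2/A3 m7 untreated
  -> R7 @ bar 1 tick 0 v(1,): C4->D3 leap 10st
  -> R1 @ bar 2 tick 0 v(1, 2): D3/A3 P5 -> C3/G3 P5 similar
  -> R4 @ bar 2 tick 0 v(0, 2): A2/G3 m7 untreated
  -> R2 @ bar 3 tick 0 v(0, 2): A2/G3 m7 -> C3/C4 P8 similar
  -> R1 @ bar 4 tick 0 v(0, 2): C3/C4 P8 -> B2/B3 P8 similar
  -> R8 @ bar 4 tick 0 v(0, 2): penult P8 not 3rd/6th
  -> R2 @ bar 5 tick 0 v(0, 1): B2/G3 m6 -> C3/C4 P8 similar
  -> R6 @ bar 5 tick 3 v(0, 2): closes on M3

(0, 0, R5, (0, 2))
(1, 0, R2, (1, 2))
(1, 0, R4, (0, 2))
(1, 0, R7, (1,))
(2, 0, R1, (1, 2))
(2, 0, R4, (0, 2))
(3, 0, R2, (0, 2))
(4, 0, R1, (0, 2))
(4, 0, R8, (0, 2))
(5, 0, R2, (0, 1))
(5, 3, R6, (0, 2))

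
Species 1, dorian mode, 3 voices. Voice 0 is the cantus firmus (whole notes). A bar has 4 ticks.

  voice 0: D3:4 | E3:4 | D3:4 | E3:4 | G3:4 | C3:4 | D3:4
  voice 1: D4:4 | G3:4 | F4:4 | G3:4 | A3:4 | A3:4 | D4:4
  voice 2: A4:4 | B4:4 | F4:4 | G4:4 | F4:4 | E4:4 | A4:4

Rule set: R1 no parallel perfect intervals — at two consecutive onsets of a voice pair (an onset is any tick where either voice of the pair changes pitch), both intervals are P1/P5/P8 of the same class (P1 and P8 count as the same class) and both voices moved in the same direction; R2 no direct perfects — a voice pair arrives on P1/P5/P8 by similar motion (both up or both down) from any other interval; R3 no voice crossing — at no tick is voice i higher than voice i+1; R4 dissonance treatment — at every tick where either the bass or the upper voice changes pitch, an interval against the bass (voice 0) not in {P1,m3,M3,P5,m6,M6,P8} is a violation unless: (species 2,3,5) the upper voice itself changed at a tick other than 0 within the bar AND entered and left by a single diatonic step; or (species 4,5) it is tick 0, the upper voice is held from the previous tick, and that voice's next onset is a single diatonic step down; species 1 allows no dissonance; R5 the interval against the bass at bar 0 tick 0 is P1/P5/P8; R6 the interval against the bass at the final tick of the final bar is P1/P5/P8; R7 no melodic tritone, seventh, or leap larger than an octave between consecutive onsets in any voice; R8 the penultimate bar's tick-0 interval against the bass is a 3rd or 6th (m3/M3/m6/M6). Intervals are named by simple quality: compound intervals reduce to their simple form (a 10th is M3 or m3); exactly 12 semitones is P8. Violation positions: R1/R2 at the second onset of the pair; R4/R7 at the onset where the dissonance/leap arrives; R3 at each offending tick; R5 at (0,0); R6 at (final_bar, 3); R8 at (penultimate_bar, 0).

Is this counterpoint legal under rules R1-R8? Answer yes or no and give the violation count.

No (9 violations)

bar 0: v0=D3 v1=D4 v2=A4 (P5)
bar 1: v0=E3 v1=G3 v2=B4 (P5)
bar 2: v0=D3 v1=F4 v2=F4 (m3)
bar 3: v0=E3 v1=G3 v2=G4 (m3)
bar 4: v0=G3 v1=A3 v2=F4 (m7)
bar 5: v0=C3 v1=A3 v2=E4 (M3)
bar 6: v0=D3 v1=D4 v2=A4 (P5)
  R1 @ bar1.0: D3/A4 P5 -> E3/B4 P5 similar
  R7 @ bar2.0: G3->F4 leap 10st
  R7 @ bar2.0: B4->F4 leap 6st
  R7 @ bar3.0: F4->G3 leap 10st
  R4 @ bar4.0: G3/A3 M2 untreated
  R4 @ bar4.0: G3/F4 m7 untreated
  R1 @ bar6.0: A3/E4 P5 -> D4/A4 P5 similar
  R2 @ bar6.0: C3/A3 M6 -> D3/D4 P8 similar
  R2 @ bar6.0: C3/E4 M3 -> D3/A4 P5 similar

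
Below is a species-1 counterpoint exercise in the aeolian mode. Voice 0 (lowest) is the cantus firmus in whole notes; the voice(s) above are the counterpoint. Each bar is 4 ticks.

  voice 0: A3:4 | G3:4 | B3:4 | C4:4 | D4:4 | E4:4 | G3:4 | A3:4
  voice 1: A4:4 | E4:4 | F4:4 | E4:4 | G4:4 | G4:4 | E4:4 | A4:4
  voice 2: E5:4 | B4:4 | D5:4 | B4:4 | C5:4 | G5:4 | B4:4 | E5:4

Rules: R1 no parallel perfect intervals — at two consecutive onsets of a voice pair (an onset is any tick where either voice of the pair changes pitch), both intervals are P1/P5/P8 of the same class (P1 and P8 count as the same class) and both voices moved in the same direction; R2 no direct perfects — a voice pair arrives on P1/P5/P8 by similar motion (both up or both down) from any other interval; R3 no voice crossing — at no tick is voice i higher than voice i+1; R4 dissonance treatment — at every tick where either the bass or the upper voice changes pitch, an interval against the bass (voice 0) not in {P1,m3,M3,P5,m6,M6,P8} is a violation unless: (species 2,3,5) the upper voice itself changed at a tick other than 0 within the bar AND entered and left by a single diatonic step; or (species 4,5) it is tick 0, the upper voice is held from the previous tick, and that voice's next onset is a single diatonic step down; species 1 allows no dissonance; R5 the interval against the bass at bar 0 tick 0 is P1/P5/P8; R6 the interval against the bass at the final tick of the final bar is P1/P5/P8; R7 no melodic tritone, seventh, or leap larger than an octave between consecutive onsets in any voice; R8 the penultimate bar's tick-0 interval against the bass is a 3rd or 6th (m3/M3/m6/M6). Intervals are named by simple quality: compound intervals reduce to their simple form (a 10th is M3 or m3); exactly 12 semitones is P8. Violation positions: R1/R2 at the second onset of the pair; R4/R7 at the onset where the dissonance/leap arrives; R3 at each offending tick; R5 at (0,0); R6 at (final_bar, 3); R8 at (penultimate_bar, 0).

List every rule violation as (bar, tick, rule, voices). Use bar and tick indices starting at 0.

bar 0: v0=A3 v1=A4 v2=E5 downbeat P5
bar 1: v0=G3 v1=E4 v2=B4 downbeat M3
bar 2: v0=B3 v1=F4 v2=D5 downbeat m3
bar 3: v0=C4 v1=E4 v2=B4 downbeat M7
bar 4: v0=D4 v1=G4 v2=C5 downbeat m7
bar 5: v0=E4 v1=G4 v2=G5 downbeat m3
bar 6: v0=G3 v1=E4 v2=B4 downbeat M3
bar 7: v0=A3 v1=A4 v2=E5 downbeat P5
  -> R1 @ bar 1 tick 0 v(1, 2): A4/E5 P5 -> E4/B4 P5 similar
  -> R4 @ bar 2 tick 0 v(0, 1): B3/F4 TT untreated
  -> R2 @ bar 3 tick 0 v(1, 2): F4/D5 M6 -> E4/B4 P5 similar
  -> R4 @ bar 3 tick 0 v(0, 2): C4/B4 M7 untreated
  -> R4 @ bar 4 tick 0 v(0, 1): D4/G4 P4 untreated
  -> R4 @ bar 4 tick 0 v(0, 2): D4/C5 m7 untreated
  -> R2 @ bar 6 tick 0 v(1, 2): G4/G5 P8 -> E4/B4 P5 similar
  -> R1 @ bar 7 tick 0 v(1, 2): E4/B4 P5 -> A4/E5 P5 similar
  -> R2 @ bar 7 tick 0 v(0, 1): G3/E4 M6 -> A3/A4 P8 similar
  -> R2 @ bar 7 tick 0 v(0, 2): G3/B4 M3 -> A3/E5 P5 similar

(1, 0, R1, (1, 2))
(2, 0, R4, (0, 1))
(3, 0, R2, (1, 2))
(3, 0, R4, (0, 2))
(4, 0, R4, (0, 1))
(4, 0, R4, (0, 2))
(6, 0, R2, (1, 2))
(7, 0, R1, (1, 2))
(7, 0, R2, (0, 1))
(7, 0, R2, (0, 2))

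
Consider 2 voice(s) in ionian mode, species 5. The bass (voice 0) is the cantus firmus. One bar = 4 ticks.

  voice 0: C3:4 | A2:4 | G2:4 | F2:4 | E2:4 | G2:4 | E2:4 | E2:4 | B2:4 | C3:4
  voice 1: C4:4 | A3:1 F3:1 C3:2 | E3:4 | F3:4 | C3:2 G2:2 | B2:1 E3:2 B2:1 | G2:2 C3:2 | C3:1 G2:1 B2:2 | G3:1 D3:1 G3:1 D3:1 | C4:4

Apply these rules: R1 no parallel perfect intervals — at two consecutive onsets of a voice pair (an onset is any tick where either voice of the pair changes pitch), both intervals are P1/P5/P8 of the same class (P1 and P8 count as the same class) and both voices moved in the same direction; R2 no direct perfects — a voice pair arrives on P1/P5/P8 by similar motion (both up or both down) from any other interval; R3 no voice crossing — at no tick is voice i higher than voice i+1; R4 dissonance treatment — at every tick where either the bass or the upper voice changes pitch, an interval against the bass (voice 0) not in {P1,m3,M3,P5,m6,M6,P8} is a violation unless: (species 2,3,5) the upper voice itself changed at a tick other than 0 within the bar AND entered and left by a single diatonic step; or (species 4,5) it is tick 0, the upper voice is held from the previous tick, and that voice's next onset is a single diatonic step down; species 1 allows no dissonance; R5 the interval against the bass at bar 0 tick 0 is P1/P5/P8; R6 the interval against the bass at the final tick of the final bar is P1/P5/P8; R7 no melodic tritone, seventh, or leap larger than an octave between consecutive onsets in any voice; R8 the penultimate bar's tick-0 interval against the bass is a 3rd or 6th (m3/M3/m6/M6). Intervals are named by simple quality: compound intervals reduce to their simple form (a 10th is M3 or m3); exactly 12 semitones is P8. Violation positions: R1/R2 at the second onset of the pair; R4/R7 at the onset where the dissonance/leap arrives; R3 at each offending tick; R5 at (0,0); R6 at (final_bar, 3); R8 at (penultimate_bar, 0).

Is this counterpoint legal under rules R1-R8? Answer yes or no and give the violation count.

bar 0: v0=C3 v1=C4 (P8)
bar 1: v0=A2 v1=A3 (P8)
bar 2: v0=G2 v1=E3 (M6)
bar 3: v0=F2 v1=F3 (P8)
bar 4: v0=E2 v1=C3 (m6)
bar 5: v0=G2 v1=B2 (M3)
bar 6: v0=E2 v1=G2 (m3)
bar 7: v0=E2 v1=C3 (m6)
bar 8: v0=B2 v1=G3 (m6)
bar 9: v0=C3 v1=C4 (P8)
  R1 @ bar1.0: C3/C4 P8 -> A2/A3 P8 similar
  R2 @ bar9.0: B2/D3 m3 -> C3/C4 P8 similar
  R7 @ bar9.0: D3->C4 leap 10st

No (3 violations)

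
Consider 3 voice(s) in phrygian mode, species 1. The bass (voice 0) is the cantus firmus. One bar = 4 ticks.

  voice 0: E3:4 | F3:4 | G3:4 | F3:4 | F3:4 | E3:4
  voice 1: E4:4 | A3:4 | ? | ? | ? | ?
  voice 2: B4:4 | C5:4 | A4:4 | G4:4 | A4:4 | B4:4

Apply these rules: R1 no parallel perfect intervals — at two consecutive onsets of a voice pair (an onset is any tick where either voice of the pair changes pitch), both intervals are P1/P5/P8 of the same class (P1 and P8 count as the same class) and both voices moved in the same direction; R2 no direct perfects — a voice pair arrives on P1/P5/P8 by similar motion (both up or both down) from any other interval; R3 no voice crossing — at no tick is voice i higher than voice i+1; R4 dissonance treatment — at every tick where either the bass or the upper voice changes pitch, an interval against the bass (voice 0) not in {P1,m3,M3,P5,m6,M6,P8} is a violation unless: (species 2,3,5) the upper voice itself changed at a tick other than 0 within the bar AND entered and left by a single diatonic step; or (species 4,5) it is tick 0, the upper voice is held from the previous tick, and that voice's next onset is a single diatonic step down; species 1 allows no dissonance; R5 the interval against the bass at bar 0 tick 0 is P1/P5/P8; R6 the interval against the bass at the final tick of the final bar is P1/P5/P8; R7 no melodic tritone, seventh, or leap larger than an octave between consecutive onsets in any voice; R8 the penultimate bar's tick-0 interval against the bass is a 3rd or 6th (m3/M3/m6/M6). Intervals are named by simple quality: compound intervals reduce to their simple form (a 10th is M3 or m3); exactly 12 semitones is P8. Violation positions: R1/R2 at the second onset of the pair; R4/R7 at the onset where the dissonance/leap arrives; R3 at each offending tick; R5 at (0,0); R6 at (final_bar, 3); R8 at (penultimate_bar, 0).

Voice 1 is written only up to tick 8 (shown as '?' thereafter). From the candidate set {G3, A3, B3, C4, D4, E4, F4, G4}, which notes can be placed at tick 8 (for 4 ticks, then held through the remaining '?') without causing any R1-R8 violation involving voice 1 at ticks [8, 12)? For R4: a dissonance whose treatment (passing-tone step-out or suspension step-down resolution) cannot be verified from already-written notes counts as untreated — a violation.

{B3, E4, G3}

G3: legal
A3: violates R4
B3: legal
C4: violates R4
D4: violates R2
E4: legal
F4: violates R4
G4: violates R2,R7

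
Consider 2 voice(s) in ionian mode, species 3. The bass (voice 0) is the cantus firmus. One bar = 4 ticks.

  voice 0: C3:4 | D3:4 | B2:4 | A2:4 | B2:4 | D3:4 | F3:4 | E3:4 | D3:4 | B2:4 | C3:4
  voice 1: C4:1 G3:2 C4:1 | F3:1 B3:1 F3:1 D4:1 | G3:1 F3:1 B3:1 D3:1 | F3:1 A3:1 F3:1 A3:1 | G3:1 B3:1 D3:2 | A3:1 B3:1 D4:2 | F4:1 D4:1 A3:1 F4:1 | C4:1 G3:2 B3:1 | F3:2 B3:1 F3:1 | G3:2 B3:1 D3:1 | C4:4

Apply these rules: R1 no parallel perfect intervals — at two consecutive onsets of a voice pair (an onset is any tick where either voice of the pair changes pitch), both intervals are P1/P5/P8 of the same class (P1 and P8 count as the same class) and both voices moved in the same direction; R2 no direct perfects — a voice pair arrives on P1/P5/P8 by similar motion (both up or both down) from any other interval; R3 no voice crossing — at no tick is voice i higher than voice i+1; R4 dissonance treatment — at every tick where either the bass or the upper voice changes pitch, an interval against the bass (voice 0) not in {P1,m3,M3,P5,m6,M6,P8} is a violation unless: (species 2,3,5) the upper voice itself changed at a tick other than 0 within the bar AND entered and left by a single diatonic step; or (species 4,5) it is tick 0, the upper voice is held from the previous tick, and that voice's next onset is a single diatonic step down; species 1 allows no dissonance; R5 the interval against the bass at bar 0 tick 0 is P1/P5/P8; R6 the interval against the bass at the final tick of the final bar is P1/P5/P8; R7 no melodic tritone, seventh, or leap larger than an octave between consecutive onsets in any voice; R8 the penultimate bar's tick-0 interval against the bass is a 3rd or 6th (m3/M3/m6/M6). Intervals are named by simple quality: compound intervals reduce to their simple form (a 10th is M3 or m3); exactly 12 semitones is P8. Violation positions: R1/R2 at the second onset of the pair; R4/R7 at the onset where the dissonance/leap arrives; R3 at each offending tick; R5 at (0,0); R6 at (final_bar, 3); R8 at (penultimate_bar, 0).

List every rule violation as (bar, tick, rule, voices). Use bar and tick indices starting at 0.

bar 0: v0=C3 v1=C4 downbeat P8
bar 1: v0=D3 v1=F3 downbeat m3
bar 2: v0=B2 v1=G3 downbeat m6
bar 3: v0=A2 v1=F3 downbeat m6
bar 4: v0=B2 v1=G3 downbeat m6
bar 5: v0=D3 v1=A3 downbeat P5
bar 6: v0=F3 v1=F4 downbeat P8
bar 7: v0=E3 v1=C4 downbeat m6
bar 8: v0=D3 v1=F3 downbeat m3
bar 9: v0=B2 v1=G3 downbeat m6
bar 10: v0=C3 v1=C4 downbeat P8
  -> R7 @ bar 1 tick 1 v(1,): F3->B3 leap 6st
  -> R7 @ bar 1 tick 2 v(1,): B3->F3 leap 6st
  -> R4 @ bar 2 tick 1 v(0, 1): B2/F3 TT untreated
  -> R7 @ bar 2 tick 2 v(1,): F3->B3 leap 6st
  -> R2 @ bar 5 tick 0 v(0, 1): B2/D3 m3 -> D3/A3 P5 similar
  -> R1 @ bar 6 tick 0 v(0, 1): D3/D4 P8 -> F3/F4 P8 similar
  -> R7 @ bar 8 tick 0 v(1,): B3->F3 leap 6st
  -> R7 @ bar 8 tick 2 v(1,): F3->B3 leap 6st
  -> R7 @ bar 8 tick 3 v(1,): B3->F3 leap 6st
  -> R2 @ bar 10 tick 0 v(0, 1): B2/D3 m3 -> C3/C4 P8 similar
  -> R7 @ bar 10 tick 0 v(1,): D3->C4 leap 10st

(1, 1, R7, (1,))
(1, 2, R7, (1,))
(2, 1, R4, (0, 1))
(2, 2, R7, (1,))
(5, 0, R2, (0, 1))
(6, 0, R1, (0, 1))
(8, 0, R7, (1,))
(8, 2, R7, (1,))
(8, 3, R7, (1,))
(10, 0, R2, (0, 1))
(10, 0, R7, (1,))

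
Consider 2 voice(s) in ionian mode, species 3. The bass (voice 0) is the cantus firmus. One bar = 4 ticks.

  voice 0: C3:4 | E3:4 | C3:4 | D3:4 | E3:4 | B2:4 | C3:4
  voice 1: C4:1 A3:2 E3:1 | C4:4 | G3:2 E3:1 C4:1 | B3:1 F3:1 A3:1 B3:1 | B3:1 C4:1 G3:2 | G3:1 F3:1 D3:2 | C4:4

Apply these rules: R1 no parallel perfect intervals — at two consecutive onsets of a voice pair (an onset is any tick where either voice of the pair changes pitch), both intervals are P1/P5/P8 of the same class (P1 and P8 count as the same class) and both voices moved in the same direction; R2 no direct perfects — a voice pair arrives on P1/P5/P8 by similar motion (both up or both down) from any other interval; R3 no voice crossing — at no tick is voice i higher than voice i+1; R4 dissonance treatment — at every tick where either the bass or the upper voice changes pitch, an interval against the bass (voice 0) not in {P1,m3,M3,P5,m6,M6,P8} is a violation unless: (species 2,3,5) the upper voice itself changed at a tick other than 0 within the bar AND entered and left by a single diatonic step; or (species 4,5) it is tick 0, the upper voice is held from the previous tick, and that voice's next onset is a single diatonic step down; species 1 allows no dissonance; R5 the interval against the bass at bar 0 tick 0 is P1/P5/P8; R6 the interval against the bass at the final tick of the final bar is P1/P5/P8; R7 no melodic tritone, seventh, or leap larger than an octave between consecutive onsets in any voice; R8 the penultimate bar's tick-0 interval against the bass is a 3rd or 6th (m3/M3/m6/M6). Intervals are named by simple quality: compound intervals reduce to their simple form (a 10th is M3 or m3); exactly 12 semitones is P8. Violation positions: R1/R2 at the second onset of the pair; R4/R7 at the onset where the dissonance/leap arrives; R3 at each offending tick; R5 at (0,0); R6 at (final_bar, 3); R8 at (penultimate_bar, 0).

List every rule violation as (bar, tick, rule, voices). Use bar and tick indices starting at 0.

(2, 0, R2, (0, 1))
(3, 1, R7, (1,))
(5, 1, R4, (0, 1))
(6, 0, R2, (0, 1))
(6, 0, R7, (1,))

bar 0: v0=C3 v1=C4 downbeat P8
bar 1: v0=E3 v1=C4 downbeat m6
bar 2: v0=C3 v1=G3 downbeat P5
bar 3: v0=D3 v1=B3 downbeat M6
bar 4: v0=E3 v1=B3 downbeat P5
bar 5: v0=B2 v1=G3 downbeat m6
bar 6: v0=C3 v1=C4 downbeat P8
  -> R2 @ bar 2 tick 0 v(0, 1): E3/C4 m6 -> C3/G3 P5 similar
  -> R7 @ bar 3 tick 1 v(1,): B3->F3 leap 6st
  -> R4 @ bar 5 tick 1 v(0, 1): B2/F3 TT untreated
  -> R2 @ bar 6 tick 0 v(0, 1): B2/D3 m3 -> C3/C4 P8 similar
  -> R7 @ bar 6 tick 0 v(1,): D3->C4 leap 10st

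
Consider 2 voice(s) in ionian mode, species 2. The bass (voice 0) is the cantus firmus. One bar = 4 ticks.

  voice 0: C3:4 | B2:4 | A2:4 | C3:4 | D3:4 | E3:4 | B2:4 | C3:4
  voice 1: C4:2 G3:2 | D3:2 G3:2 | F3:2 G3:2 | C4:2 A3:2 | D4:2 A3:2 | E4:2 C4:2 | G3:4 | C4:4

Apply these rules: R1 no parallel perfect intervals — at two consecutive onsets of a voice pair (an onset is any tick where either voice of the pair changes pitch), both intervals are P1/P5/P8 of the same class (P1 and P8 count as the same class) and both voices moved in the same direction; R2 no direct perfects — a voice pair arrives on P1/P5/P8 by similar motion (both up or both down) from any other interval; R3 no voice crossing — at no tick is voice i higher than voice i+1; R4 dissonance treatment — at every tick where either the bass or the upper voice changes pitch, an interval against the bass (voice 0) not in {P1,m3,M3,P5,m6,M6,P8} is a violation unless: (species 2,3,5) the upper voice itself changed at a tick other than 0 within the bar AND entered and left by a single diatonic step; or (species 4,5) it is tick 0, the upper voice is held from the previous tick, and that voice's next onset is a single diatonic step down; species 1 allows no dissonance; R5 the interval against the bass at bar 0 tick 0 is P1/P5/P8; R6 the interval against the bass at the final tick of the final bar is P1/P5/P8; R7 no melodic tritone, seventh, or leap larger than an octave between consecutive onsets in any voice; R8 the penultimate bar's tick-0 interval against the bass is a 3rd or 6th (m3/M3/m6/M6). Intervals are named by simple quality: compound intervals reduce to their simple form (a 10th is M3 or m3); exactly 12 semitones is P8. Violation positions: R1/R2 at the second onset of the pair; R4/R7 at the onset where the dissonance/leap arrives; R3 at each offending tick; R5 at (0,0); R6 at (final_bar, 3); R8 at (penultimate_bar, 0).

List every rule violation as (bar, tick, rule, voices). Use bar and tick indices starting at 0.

(2, 2, R4, (0, 1))
(3, 0, R2, (0, 1))
(4, 0, R2, (0, 1))
(5, 0, R2, (0, 1))
(7, 0, R2, (0, 1))

bar 0: v0=C3 v1=C4 downbeat P8
bar 1: v0=B2 v1=D3 downbeat m3
bar 2: v0=A2 v1=F3 downbeat m6
bar 3: v0=C3 v1=C4 downbeat P8
bar 4: v0=D3 v1=D4 downbeat P8
bar 5: v0=E3 v1=E4 downbeat P8
bar 6: v0=B2 v1=G3 downbeat m6
bar 7: v0=C3 v1=C4 downbeat P8
  -> R4 @ bar 2 tick 2 v(0, 1): A2/G3 m7 untreated
  -> R2 @ bar 3 tick 0 v(0, 1): A2/G3 m7 -> C3/C4 P8 similar
  -> R2 @ bar 4 tick 0 v(0, 1): C3/A3 M6 -> D3/D4 P8 similar
  -> R2 @ bar 5 tick 0 v(0, 1): D3/A3 P5 -> E3/E4 P8 similar
  -> R2 @ bar 7 tick 0 v(0, 1): B2/G3 m6 -> C3/C4 P8 similar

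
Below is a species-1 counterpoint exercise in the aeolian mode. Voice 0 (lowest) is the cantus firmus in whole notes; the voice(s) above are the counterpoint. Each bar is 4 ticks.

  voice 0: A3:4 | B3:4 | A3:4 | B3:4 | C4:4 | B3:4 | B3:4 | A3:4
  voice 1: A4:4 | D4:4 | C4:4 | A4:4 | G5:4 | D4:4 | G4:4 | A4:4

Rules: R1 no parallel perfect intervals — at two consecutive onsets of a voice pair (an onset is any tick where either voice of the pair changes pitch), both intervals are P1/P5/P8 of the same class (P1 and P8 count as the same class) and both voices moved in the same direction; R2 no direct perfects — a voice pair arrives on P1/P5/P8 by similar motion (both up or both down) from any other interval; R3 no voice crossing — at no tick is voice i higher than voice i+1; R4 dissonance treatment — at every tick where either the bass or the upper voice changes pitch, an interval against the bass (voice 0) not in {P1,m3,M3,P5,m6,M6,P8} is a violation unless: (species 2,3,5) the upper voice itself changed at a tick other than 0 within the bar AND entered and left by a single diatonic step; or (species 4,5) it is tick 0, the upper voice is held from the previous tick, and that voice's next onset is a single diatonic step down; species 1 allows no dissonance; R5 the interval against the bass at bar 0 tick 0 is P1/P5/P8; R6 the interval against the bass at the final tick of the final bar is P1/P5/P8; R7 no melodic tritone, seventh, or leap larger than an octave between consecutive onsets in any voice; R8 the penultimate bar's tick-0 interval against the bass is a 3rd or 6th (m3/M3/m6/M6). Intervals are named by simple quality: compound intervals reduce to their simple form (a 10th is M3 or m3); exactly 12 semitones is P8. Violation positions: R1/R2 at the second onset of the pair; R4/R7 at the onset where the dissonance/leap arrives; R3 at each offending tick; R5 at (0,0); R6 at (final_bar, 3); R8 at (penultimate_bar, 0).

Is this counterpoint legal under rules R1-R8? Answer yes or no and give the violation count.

bar 0: v0=A3 v1=A4 (P8)
bar 1: v0=B3 v1=D4 (m3)
bar 2: v0=A3 v1=C4 (m3)
bar 3: v0=B3 v1=A4 (m7)
bar 4: v0=C4 v1=G5 (P5)
bar 5: v0=B3 v1=D4 (m3)
bar 6: v0=B3 v1=G4 (m6)
bar 7: v0=A3 v1=A4 (P8)
  R4 @ bar3.0: B3/A4 m7 untreated
  R2 @ bar4.0: B3/A4 m7 -> C4/G5 P5 similar
  R7 @ bar4.0: A4->G5 leap 10st
  R7 @ bar5.0: G5->D4 leap 17st

No (4 violations)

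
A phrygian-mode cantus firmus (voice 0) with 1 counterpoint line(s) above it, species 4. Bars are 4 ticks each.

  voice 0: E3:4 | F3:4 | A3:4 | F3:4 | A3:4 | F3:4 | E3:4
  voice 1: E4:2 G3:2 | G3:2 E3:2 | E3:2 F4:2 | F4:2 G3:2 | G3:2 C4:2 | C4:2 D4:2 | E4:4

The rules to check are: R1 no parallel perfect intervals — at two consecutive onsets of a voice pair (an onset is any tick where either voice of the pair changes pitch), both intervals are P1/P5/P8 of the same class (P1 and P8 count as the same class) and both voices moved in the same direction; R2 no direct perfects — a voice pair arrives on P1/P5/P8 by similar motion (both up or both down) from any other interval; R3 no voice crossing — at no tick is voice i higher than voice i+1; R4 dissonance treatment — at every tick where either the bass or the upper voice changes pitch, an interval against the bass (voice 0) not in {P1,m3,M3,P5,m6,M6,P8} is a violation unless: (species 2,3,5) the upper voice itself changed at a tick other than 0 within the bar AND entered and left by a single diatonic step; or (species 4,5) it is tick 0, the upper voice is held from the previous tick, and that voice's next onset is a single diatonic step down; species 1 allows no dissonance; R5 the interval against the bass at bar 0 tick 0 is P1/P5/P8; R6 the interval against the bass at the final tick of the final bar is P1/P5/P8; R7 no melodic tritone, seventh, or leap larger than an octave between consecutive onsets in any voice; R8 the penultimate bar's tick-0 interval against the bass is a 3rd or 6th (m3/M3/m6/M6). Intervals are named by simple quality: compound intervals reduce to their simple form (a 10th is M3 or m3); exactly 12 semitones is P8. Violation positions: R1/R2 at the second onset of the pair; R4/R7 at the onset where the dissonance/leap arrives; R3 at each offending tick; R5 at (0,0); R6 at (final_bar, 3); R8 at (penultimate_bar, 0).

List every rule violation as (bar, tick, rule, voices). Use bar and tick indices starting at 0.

(1, 0, R4, (0, 1))
(1, 2, R3, (0, 1))
(1, 2, R4, (0, 1))
(1, 3, R3, (0, 1))
(2, 0, R3, (0, 1))
(2, 0, R4, (0, 1))
(2, 1, R3, (0, 1))
(2, 2, R7, (1,))
(3, 2, R4, (0, 1))
(3, 2, R7, (1,))
(4, 0, R3, (0, 1))
(4, 0, R4, (0, 1))
(4, 1, R3, (0, 1))
(5, 0, R8, (0, 1))

bar 0: v0=E3 v1=E4 downbeat P8
bar 1: v0=F3 v1=G3 downbeat M2
bar 2: v0=A3 v1=E3 downbeat P4
bar 3: v0=F3 v1=F4 downbeat P8
bar 4: v0=A3 v1=G3 downbeat M2
bar 5: v0=F3 v1=C4 downbeat P5
bar 6: v0=E3 v1=E4 downbeat P8
  -> R4 @ bar 1 tick 0 v(0, 1): F3/G3 M2 untreated
  -> R3 @ bar 1 tick 2 v(0, 1): F3 above E3
  -> R4 @ bar 1 tick 2 v(0, 1): F3/E3 m2 untreated
  -> R3 @ bar 1 tick 3 v(0, 1): F3 above E3
  -> R3 @ bar 2 tick 0 v(0, 1): A3 above E3
  -> R4 @ bar 2 tick 0 v(0, 1): A3/E3 P4 untreated
  -> R3 @ bar 2 tick 1 v(0, 1): A3 above E3
  -> R7 @ bar 2 tick 2 v(1,): E3->F4 leap 13st
  -> R4 @ bar 3 tick 2 v(0, 1): F3/G3 M2 untreated
  -> R7 @ bar 3 tick 2 v(1,): F4->G3 leap 10st
  -> R3 @ bar 4 tick 0 v(0, 1): A3 above G3
  -> R4 @ bar 4 tick 0 v(0, 1): A3/G3 M2 untreated
  -> R3 @ bar 4 tick 1 v(0, 1): A3 above G3
  -> R8 @ bar 5 tick 0 v(0, 1): penult P5 not 3rd/6th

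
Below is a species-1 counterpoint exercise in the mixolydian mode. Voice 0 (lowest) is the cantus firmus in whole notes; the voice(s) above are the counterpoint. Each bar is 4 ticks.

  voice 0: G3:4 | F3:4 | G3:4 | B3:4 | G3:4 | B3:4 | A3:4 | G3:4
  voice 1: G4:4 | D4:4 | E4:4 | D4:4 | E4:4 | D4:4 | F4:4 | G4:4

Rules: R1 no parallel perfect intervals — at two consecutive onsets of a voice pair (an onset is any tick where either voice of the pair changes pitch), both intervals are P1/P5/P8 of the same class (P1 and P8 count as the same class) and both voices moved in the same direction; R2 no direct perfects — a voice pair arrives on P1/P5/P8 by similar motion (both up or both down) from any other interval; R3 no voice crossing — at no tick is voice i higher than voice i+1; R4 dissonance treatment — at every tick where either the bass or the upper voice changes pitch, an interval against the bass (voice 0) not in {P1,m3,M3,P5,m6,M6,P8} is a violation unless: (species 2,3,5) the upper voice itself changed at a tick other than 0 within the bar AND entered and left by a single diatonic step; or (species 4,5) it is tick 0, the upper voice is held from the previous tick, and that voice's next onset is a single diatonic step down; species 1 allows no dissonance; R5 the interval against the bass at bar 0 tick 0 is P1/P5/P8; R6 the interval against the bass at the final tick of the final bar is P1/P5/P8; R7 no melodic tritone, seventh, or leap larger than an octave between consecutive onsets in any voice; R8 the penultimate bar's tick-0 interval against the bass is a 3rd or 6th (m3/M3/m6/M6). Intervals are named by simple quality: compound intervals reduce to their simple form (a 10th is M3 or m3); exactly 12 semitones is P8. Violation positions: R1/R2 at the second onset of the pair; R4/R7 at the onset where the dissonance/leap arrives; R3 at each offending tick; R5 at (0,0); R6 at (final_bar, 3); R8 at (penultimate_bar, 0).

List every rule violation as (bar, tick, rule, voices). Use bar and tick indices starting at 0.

No violations across 8 bars (G3..G3 vs G4..G4).

bar 0: v0=G3 v1=G4 downbeat P8
bar 1: v0=F3 v1=D4 downbeat M6
bar 2: v0=G3 v1=E4 downbeat M6
bar 3: v0=B3 v1=D4 downbeat m3
bar 4: v0=G3 v1=E4 downbeat M6
bar 5: v0=B3 v1=D4 downbeat m3
bar 6: v0=A3 v1=F4 downbeat m6
bar 7: v0=G3 v1=G4 downbeat P8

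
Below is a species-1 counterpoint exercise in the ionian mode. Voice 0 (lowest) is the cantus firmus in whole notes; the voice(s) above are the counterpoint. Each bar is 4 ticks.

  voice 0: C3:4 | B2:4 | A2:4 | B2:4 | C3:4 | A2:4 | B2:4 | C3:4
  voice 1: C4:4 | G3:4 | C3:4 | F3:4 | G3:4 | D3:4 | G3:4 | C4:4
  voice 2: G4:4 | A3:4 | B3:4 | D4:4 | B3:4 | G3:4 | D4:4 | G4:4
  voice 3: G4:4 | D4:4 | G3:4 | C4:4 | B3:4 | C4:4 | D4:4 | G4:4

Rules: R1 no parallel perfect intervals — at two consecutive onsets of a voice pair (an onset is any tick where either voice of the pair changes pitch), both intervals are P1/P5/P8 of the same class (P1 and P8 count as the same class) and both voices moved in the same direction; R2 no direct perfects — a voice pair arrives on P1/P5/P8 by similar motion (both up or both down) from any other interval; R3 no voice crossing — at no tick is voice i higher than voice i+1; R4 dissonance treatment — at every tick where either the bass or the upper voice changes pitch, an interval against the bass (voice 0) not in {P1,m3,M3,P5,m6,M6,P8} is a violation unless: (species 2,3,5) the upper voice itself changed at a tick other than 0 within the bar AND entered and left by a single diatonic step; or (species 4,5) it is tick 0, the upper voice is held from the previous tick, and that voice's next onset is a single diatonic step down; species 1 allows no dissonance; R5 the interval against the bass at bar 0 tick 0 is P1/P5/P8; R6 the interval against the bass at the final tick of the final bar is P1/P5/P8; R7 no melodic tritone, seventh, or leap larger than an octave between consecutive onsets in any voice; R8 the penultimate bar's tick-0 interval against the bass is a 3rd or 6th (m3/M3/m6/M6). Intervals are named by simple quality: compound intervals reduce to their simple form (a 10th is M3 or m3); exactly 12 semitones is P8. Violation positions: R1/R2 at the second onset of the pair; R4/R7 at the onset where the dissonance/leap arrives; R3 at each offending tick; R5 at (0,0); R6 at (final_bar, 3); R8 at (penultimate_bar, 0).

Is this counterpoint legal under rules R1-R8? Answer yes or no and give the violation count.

No (32 violations)

bar 0: v0=C3 v1=C4 v2=G4 v3=G4 (P5)
bar 1: v0=B2 v1=G3 v2=A3 v3=D4 (m3)
bar 2: v0=A2 v1=C3 v2=B3 v3=G3 (m7)
bar 3: v0=B2 v1=F3 v2=D4 v3=C4 (m2)
bar 4: v0=C3 v1=G3 v2=B3 v3=B3 (M7)
bar 5: v0=A2 v1=D3 v2=G3 v3=C4 (m3)
bar 6: v0=B2 v1=G3 v2=D4 v3=D4 (m3)
bar 7: v0=C3 v1=C4 v2=G4 v3=G4 (P5)
  R1 @ bar1.0: C4/G4 P5 -> G3/D4 P5 similar
  R4 @ bar1.0: B2/A3 m7 untreated
  R7 @ bar1.0: G4->A3 leap 10st
  R1 @ bar2.0: G3/D4 P5 -> C3/G3 P5 similar
  R3 @ bar2.0: B3 above G3
  R4 @ bar2.0: A2/B3 M2 untreated
  R4 @ bar2.0: A2/G3 m7 untreated
  R3 @ bar2.1: B3 above G3
  R3 @ bar2.2: B3 above G3
  R3 @ bar2.3: B3 above G3
  R1 @ bar3.0: C3/G3 P5 -> F3/C4 P5 similar
  R3 @ bar3.0: D4 above C4
  R4 @ bar3.0: B2/F3 TT untreated
  R4 @ bar3.0: B2/C4 m2 untreated
  R3 @ bar3.1: D4 above C4
  R3 @ bar3.2: D4 above C4
  R3 @ bar3.3: D4 above C4
  R2 @ bar4.0: B2/F3 TT -> C3/G3 P5 similar
  R2 @ bar4.0: D4/C4 M2 -> B3/B3 P1 similar
  R4 @ bar4.0: C3/B3 M7 untreated
  R4 @ bar4.0: C3/B3 M7 untreated
  R4 @ bar5.0: A2/D3 P4 untreated
  R4 @ bar5.0: A2/G3 m7 untreated
  R2 @ bar6.0: D3/G3 P4 -> G3/D4 P5 similar
  R2 @ bar6.0: D3/C4 m7 -> G3/D4 P5 similar
  R2 @ bar6.0: G3/C4 P4 -> D4/D4 P1 similar
  R1 @ bar7.0: G3/D4 P5 -> C4/G4 P5 similar
  R1 @ bar7.0: G3/D4 P5 -> C4/G4 P5 similar
  R1 @ bar7.0: D4/D4 P1 -> G4/G4 P1 similar
  R2 @ bar7.0: B2/G3 m6 -> C3/C4 P8 similar
  R2 @ bar7.0: B2/D4 m3 -> C3/G4 P5 similar
  R2 @ bar7.0: B2/D4 m3 -> C3/G4 P5 similar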